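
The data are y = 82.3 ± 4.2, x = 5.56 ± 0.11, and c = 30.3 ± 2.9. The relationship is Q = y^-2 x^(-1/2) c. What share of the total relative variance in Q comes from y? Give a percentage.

52.9%

(δQ/Q)² = (-2·δy/y)² + (−½·δx/x)² + (1·δc/c)²
  y term: (-2×0.0510)² = 0.0104
  x term: (-0.5×0.0198)² = 9.79e-05
  c term: (1×0.0957)² = 0.00916
Total = 0.0197. Share from y = 0.0104/0.0197 = 0.529.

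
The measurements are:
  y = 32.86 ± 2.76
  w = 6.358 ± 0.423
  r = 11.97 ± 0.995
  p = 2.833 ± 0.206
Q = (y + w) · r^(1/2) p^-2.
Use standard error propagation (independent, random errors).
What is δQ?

Let u = y + w = 39.22. δu = √(δy² + δw²) = √(7.62 + 0.179) = 2.79, so δu/u = 0.0712.
Q is then a monomial in u, r, p:
δQ/Q = √((δu/u)² + (½·δr/r)² + (-2·δp/p)²) = √(0.00507 + 0.00173 + 0.0211) = 0.167
Q = 16.91, so δQ = 0.167 × 16.91 = 2.83.

2.83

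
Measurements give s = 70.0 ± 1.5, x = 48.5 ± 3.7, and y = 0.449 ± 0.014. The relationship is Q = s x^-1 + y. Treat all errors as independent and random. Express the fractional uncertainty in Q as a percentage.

Let p = s·x^-1 = 1.44. δp/p = √((1·δs/s)² + (-1·δx/x)²) = √(0.000459 + 0.00582) = 0.0792, so δp = 0.114.
Q = p + y: δQ = √(δp² + δy²) = √(0.0131 + 0.000196) = 0.115
Q = 1.89, so δQ/Q = 0.115/1.89 = 0.0609.

6.09%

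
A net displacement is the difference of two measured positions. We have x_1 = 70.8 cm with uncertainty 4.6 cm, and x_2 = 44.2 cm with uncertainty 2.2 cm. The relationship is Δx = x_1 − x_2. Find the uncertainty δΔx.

5.10 cm

For a sum/difference, combine absolute errors in quadrature:
  (δx_1)² = 21.2;  (δx_2)² = 4.84
δΔx = √(26.0) = 5.10 cm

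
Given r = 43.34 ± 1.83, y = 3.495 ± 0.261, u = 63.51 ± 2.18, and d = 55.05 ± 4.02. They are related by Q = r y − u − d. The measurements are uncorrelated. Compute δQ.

13.8

Let p = r·y = 151.5. δp/p = √((1·δr/r)² + (1·δy/y)²) = √(0.00178 + 0.00558) = 0.0858, so δp = 13.0.
Q = p − u − d: δQ = √(δp² + δu² + δd²) = √(169 + 4.75 + 16.2) = 13.8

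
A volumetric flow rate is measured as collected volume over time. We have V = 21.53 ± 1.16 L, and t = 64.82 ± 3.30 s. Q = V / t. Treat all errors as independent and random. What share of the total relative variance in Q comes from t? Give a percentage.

47.2%

(δQ/Q)² = (1·δV/V)² + (-1·δt/t)²
  V term: (1×0.0539)² = 0.00290
  t term: (-1×0.0509)² = 0.00259
Total = 0.00549. Share from t = 0.00259/0.00549 = 0.472.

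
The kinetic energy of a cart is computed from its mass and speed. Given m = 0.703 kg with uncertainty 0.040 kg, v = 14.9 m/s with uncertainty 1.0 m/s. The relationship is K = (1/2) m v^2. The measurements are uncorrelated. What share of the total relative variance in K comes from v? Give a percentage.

(δK/K)² = (1·δm/m)² + (2·δv/v)²
  m term: (1×0.0569)² = 0.00324
  v term: (2×0.0671)² = 0.0180
Total = 0.0213. Share from v = 0.0180/0.0213 = 0.848.

84.8%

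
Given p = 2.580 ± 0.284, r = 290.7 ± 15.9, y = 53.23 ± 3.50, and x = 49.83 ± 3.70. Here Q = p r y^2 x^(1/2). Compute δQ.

2.76e+06

Q is a product of powers, so relative uncertainties combine in quadrature:
  (1·δp/p)² = (1×0.110)² = 0.0121;  (1·δr/r)² = (1×0.0547)² = 0.00299;  (2·δy/y)² = (2×0.0658)² = 0.0173;  (½·δx/x)² = (0.5×0.0743)² = 0.00138
δQ/Q = √(0.0338) = 0.184
Q = 1.5e+07, so δQ = 0.184 × 1.5e+07 = 2.76e+06.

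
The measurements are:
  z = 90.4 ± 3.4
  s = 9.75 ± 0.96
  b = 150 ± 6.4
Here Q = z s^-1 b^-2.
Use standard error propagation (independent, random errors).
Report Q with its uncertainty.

Each factor contributes (exponent × relative error)² to (δQ/Q)²:
  (1·δz/z)² = (1×0.0376)² = 0.00141;  (-1·δs/s)² = (-1×0.0985)² = 0.00969;  (-2·δb/b)² = (-2×0.0427)² = 0.00728
δQ/Q = √(0.0184) = 0.136
Q = 0.000412, so δQ = 0.136 × 0.000412 = 5.59e-05.

(4.12 ± 0.559) × 10^-4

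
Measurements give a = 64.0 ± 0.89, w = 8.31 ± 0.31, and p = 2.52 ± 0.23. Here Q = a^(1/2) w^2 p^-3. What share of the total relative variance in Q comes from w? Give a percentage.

(δQ/Q)² = (½·δa/a)² + (2·δw/w)² + (-3·δp/p)²
  a term: (0.5×0.0139)² = 4.83e-05
  w term: (2×0.0373)² = 0.00557
  p term: (-3×0.0913)² = 0.0750
Total = 0.0806. Share from w = 0.00557/0.0806 = 0.0691.

6.91%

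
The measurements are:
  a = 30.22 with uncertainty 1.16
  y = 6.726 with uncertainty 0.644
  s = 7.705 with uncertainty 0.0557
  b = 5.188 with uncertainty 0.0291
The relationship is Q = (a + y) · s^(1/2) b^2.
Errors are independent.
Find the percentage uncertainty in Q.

3.78%

Let u = a + y = 36.95. δu = √(δa² + δy²) = √(1.35 + 0.415) = 1.33, so δu/u = 0.0359.
Q is then a monomial in u, s, b:
δQ/Q = √((δu/u)² + (½·δs/s)² + (2·δb/b)²) = √(0.00129 + 1.31e-05 + 0.000126) = 0.0378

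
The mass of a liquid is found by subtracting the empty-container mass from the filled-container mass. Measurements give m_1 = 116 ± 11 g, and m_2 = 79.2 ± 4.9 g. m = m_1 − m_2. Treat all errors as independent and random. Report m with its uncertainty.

Sums and differences: (δm)² = Σ (cᵢ δxᵢ)².
  (δm_1)² = 121;  (δm_2)² = 24.0
δm = √(145) = 12.0 g
m = 36.8 g.

36.8 ± 12.0 g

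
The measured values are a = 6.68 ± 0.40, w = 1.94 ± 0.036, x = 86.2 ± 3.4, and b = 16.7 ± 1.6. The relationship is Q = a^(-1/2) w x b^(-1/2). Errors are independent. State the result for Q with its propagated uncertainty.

Relative error in a monomial: (δQ/Q)² = Σ (nᵢ · δxᵢ/xᵢ)².
  (−½·δa/a)² = (-0.5×0.0599)² = 0.000896;  (1·δw/w)² = (1×0.0186)² = 0.000344;  (1·δx/x)² = (1×0.0394)² = 0.00156;  (−½·δb/b)² = (-0.5×0.0958)² = 0.00229
δQ/Q = √(0.00509) = 0.0714
Q = 15.8, so δQ = 0.0714 × 15.8 = 1.13.

15.8 ± 1.13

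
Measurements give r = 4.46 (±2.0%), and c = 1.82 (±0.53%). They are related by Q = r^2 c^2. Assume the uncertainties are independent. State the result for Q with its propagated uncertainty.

65.9 ± 2.73

Q is a product of powers, so relative uncertainties combine in quadrature:
  (2·δr/r)² = (2×0.0200)² = 0.00160;  (2·δc/c)² = (2×0.00530)² = 0.000112
δQ/Q = √(0.00171) = 0.0414
Q = 65.9, so δQ = 0.0414 × 65.9 = 2.73.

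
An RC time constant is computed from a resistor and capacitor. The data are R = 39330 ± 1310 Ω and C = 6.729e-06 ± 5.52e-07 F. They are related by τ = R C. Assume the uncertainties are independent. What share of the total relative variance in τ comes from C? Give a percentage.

(δτ/τ)² = (1·δR/R)² + (1·δC/C)²
  R term: (1×0.0333)² = 0.00111
  C term: (1×0.0820)² = 0.00673
Total = 0.00784. Share from C = 0.00673/0.00784 = 0.858.

85.8%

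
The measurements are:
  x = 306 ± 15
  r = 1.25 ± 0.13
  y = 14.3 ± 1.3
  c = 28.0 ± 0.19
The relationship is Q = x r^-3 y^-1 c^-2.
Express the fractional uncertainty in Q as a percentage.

Q is a product of powers, so relative uncertainties combine in quadrature:
  (1·δx/x)² = (1×0.0490)² = 0.00240;  (-3·δr/r)² = (-3×0.104)² = 0.0973;  (-1·δy/y)² = (-1×0.0909)² = 0.00826;  (-2·δc/c)² = (-2×0.00679)² = 0.000184
δQ/Q = √(0.108) = 0.329

32.9%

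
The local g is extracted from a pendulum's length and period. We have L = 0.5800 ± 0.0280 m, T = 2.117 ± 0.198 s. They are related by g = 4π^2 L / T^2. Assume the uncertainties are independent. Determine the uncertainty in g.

Relative error in a monomial: (δg/g)² = Σ (nᵢ · δxᵢ/xᵢ)².
  (1·δL/L)² = (1×0.0483)² = 0.00233;  (-2·δT/T)² = (-2×0.0935)² = 0.0350
δg/g = √(0.0373) = 0.193
g = 5.109 m/s^2, so δg = 0.193 × 5.109 = 0.987 m/s^2.

0.987 m/s^2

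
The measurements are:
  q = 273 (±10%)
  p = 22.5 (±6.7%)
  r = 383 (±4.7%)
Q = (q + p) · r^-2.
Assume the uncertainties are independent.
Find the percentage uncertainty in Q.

Let u = q + p = 296. δu = √(δq² + δp²) = √(745 + 2.27) = 27.3, so δu/u = 0.0925.
Q is then a monomial in u, r:
δQ/Q = √((δu/u)² + (-2·δr/r)²) = √(0.00856 + 0.00884) = 0.132

13.2%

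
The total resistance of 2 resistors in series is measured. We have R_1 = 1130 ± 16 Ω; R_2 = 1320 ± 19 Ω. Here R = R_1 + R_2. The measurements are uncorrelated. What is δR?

24.8 Ω

Absolute uncertainties add in quadrature for a linear combination:
  (δR_1)² = 256;  (δR_2)² = 361
δR = √(617) = 24.8 Ω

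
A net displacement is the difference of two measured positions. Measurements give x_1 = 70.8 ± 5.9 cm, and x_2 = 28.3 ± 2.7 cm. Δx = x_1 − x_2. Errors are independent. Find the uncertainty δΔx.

Absolute uncertainties add in quadrature for a linear combination:
  (δx_1)² = 34.8;  (δx_2)² = 7.29
δΔx = √(42.1) = 6.49 cm

6.49 cm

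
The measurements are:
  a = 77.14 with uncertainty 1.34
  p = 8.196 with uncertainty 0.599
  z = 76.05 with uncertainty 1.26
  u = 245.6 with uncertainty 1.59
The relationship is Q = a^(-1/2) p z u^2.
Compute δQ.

Products/powers → add relative errors in quadrature, weighted by exponent:
  (−½·δa/a)² = (-0.5×0.0174)² = 7.54e-05;  (1·δp/p)² = (1×0.0731)² = 0.00534;  (1·δz/z)² = (1×0.0166)² = 0.000275;  (2·δu/u)² = (2×0.00647)² = 0.000168
δQ/Q = √(0.00586) = 0.0765
Q = 4.281e+06, so δQ = 0.0765 × 4.281e+06 = 3.28e+05.

3.28e+05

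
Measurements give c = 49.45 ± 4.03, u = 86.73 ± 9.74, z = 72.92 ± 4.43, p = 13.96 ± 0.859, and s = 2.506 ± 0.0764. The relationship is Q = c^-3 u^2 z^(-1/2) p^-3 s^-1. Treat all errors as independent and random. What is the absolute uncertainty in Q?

4.08e-07

Products/powers → add relative errors in quadrature, weighted by exponent:
  (-3·δc/c)² = (-3×0.0815)² = 0.0598;  (2·δu/u)² = (2×0.112)² = 0.0504;  (−½·δz/z)² = (-0.5×0.0608)² = 0.000923;  (-3·δp/p)² = (-3×0.0615)² = 0.0341;  (-1·δs/s)² = (-1×0.0305)² = 0.000929
δQ/Q = √(0.146) = 0.382
Q = 1.069e-06, so δQ = 0.382 × 1.069e-06 = 4.08e-07.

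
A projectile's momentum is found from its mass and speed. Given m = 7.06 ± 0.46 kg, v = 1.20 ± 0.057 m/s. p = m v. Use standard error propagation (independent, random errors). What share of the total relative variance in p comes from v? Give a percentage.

34.7%

(δp/p)² = (1·δm/m)² + (1·δv/v)²
  m term: (1×0.0652)² = 0.00425
  v term: (1×0.0475)² = 0.00226
Total = 0.00650. Share from v = 0.00226/0.00650 = 0.347.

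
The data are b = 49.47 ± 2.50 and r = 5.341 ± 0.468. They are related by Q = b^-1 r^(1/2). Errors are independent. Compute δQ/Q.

Since Q is a product/quotient, work with relative uncertainties:
  (-1·δb/b)² = (-1×0.0505)² = 0.00255;  (½·δr/r)² = (0.5×0.0876)² = 0.00192
δQ/Q = √(0.00447) = 0.0669

0.0669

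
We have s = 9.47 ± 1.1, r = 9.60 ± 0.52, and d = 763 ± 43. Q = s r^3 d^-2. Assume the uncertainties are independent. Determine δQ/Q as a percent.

Relative error in a monomial: (δQ/Q)² = Σ (nᵢ · δxᵢ/xᵢ)².
  (1·δs/s)² = (1×0.116)² = 0.0135;  (3·δr/r)² = (3×0.0542)² = 0.0264;  (-2·δd/d)² = (-2×0.0564)² = 0.0127
δQ/Q = √(0.0526) = 0.229

22.9%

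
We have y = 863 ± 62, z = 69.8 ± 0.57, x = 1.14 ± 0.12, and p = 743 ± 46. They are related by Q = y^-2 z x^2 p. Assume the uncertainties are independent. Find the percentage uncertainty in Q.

26.2%

Relative error in a monomial: (δQ/Q)² = Σ (nᵢ · δxᵢ/xᵢ)².
  (-2·δy/y)² = (-2×0.0718)² = 0.0206;  (1·δz/z)² = (1×0.00817)² = 6.67e-05;  (2·δx/x)² = (2×0.105)² = 0.0443;  (1·δp/p)² = (1×0.0619)² = 0.00383
δQ/Q = √(0.0689) = 0.262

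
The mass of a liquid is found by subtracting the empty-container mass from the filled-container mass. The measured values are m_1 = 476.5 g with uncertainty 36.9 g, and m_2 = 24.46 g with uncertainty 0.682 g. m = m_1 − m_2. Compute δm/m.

Each term contributes (cᵢ δxᵢ)² to (δm)²:
  (δm_1)² = 1360;  (δm_2)² = 0.465
δm = √(1360) = 36.9 g
m = 452.0 g, so δm/m = 36.9/452.0 = 0.0816.

0.0816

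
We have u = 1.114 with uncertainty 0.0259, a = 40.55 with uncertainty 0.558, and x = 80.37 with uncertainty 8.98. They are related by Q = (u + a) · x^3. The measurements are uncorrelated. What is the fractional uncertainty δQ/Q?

Let w = u + a = 41.66. δw = √(δu² + δa²) = √(0.000671 + 0.311) = 0.559, so δw/w = 0.0134.
Q is then a monomial in w, x:
δQ/Q = √((δw/w)² + (3·δx/x)²) = √(0.000180 + 0.112) = 0.335

0.335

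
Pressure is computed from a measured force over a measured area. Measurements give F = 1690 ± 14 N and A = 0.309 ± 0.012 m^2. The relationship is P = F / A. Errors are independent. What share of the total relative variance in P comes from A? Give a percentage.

95.6%

(δP/P)² = (1·δF/F)² + (-1·δA/A)²
  F term: (1×0.00828)² = 6.86e-05
  A term: (-1×0.0388)² = 0.00151
Total = 0.00158. Share from A = 0.00151/0.00158 = 0.956.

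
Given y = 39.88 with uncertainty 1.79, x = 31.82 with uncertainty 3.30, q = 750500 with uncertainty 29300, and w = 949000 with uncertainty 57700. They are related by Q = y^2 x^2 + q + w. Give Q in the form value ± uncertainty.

(3.310 ± 0.370) × 10^6

Let p = y^2·x^2 = 1.61e+06. δp/p = √((2·δy/y)² + (2·δx/x)²) = √(0.00806 + 0.0430) = 0.226, so δp = 3.64e+05.
Q = p + q + w: δQ = √(δp² + δq² + δw²) = √(1.32e+11 + 8.58e+08 + 3.33e+09) = 3.7e+05
Q = 3.31e+06.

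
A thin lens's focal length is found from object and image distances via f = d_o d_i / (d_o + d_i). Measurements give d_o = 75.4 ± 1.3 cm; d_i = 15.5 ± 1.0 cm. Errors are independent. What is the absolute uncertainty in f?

0.689 cm

∂f/∂d_o = (d_i/(d_o+d_i))² = 0.0291;  ∂f/∂d_i = (d_o/(d_o+d_i))² = 0.688
δf = √((∂f/∂d_o · δd_o)² + (∂f/∂d_i · δd_i)²) = √(0.00143 + 0.473) = 0.689 cm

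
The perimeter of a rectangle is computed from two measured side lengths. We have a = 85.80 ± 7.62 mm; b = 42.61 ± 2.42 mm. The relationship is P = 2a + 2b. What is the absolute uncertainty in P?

Sums and differences: (δP)² = Σ (cᵢ δxᵢ)².
  (2·δa)² = 232;  (2·δb)² = 23.4
δP = √(256) = 16.0 mm

16.0 mm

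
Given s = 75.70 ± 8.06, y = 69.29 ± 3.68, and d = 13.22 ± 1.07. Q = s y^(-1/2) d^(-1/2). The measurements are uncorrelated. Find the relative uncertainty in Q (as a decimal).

For a monomial Q ∝ s, y^(-1/2), d^(-1/2), fractional errors add in quadrature:
  (1·δs/s)² = (1×0.106)² = 0.0113;  (−½·δy/y)² = (-0.5×0.0531)² = 0.000705;  (−½·δd/d)² = (-0.5×0.0809)² = 0.00164
δQ/Q = √(0.0137) = 0.117

0.117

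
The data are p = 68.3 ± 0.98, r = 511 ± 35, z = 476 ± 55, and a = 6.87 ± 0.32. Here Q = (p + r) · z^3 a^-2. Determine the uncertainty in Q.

Let u = p + r = 579. δu = √(δp² + δr²) = √(0.960 + 1220) = 35.0, so δu/u = 0.0604.
Q is then a monomial in u, z, a:
δQ/Q = √((δu/u)² + (3·δz/z)² + (-2·δa/a)²) = √(0.00365 + 0.120 + 0.00868) = 0.364
Q = 1.32e+09, so δQ = 0.364 × 1.32e+09 = 4.82e+08.

4.82e+08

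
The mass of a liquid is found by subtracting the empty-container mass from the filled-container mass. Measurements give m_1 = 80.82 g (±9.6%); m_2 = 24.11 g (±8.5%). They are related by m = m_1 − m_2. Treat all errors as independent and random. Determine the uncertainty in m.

Sums and differences: (δm)² = Σ (cᵢ δxᵢ)².
  (δm_1)² = 60.2;  (δm_2)² = 4.20
δm = √(64.4) = 8.02 g

8.02 g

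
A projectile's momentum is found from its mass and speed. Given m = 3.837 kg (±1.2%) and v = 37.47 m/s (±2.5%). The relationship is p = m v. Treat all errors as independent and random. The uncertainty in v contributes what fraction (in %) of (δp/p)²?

(δp/p)² = (1·δm/m)² + (1·δv/v)²
  m term: (1×0.0120)² = 0.000144
  v term: (1×0.0250)² = 0.000625
Total = 0.000769. Share from v = 0.000625/0.000769 = 0.813.

81.3%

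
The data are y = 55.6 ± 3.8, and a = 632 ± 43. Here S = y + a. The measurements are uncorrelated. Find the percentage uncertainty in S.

For a sum/difference, combine absolute errors in quadrature:
  (δy)² = 14.4;  (δa)² = 1850
δS = √(1860) = 43.2
S = 688, so δS/S = 43.2/688 = 0.0628.

6.28%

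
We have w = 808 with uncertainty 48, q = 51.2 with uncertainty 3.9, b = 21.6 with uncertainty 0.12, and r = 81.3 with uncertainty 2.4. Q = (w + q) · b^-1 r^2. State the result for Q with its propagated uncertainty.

Let u = w + q = 859. δu = √(δw² + δq²) = √(2300 + 15.2) = 48.2, so δu/u = 0.0561.
Q is then a monomial in u, b, r:
δQ/Q = √((δu/u)² + (-1·δb/b)² + (2·δr/r)²) = √(0.00314 + 3.09e-05 + 0.00349) = 0.0816
Q = 2.63e+05, so δQ = 0.0816 × 2.63e+05 = 21500.

(2.63 ± 0.215) × 10^5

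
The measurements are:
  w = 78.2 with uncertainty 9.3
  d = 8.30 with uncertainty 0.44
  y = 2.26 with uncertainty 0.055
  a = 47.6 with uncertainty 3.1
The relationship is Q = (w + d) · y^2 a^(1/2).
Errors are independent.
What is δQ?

374

Let u = w + d = 86.5. δu = √(δw² + δd²) = √(86.5 + 0.194) = 9.31, so δu/u = 0.108.
Q is then a monomial in u, y, a:
δQ/Q = √((δu/u)² + (2·δy/y)² + (½·δa/a)²) = √(0.0116 + 0.00237 + 0.00106) = 0.123
Q = 3050, so δQ = 0.123 × 3050 = 374.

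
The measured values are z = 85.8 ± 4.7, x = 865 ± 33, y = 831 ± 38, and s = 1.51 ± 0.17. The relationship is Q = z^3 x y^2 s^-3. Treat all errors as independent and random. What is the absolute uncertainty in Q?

For a monomial Q ∝ z^3, x, y^2, s^-3, fractional errors add in quadrature:
  (3·δz/z)² = (3×0.0548)² = 0.0270;  (1·δx/x)² = (1×0.0382)² = 0.00146;  (2·δy/y)² = (2×0.0457)² = 0.00836;  (-3·δs/s)² = (-3×0.113)² = 0.114
δQ/Q = √(0.151) = 0.388
Q = 1.1e+14, so δQ = 0.388 × 1.1e+14 = 4.26e+13.

4.26e+13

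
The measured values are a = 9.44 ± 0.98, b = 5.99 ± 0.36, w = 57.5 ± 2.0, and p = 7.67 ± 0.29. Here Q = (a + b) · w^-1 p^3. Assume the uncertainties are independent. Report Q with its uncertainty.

Let u = a + b = 15.4. δu = √(δa² + δb²) = √(0.960 + 0.130) = 1.04, so δu/u = 0.0677.
Q is then a monomial in u, w, p:
δQ/Q = √((δu/u)² + (-1·δw/w)² + (3·δp/p)²) = √(0.00458 + 0.00121 + 0.0129) = 0.137
Q = 121, so δQ = 0.137 × 121 = 16.5.

121 ± 16.5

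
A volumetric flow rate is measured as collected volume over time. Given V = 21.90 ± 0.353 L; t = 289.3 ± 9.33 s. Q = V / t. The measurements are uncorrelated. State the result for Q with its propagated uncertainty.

0.07570 ± 0.00273 L/s

Q is a product of powers, so relative uncertainties combine in quadrature:
  (1·δV/V)² = (1×0.0161)² = 0.000260;  (-1·δt/t)² = (-1×0.0323)² = 0.00104
δQ/Q = √(0.00130) = 0.0361
Q = 0.07570 L/s, so δQ = 0.0361 × 0.07570 = 0.00273 L/s.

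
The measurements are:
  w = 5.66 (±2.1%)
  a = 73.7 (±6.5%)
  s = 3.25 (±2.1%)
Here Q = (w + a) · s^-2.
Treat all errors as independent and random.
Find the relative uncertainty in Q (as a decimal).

0.0736

Let u = w + a = 79.4. δu = √(δw² + δa²) = √(0.0141 + 22.9) = 4.79, so δu/u = 0.0604.
Q is then a monomial in u, s:
δQ/Q = √((δu/u)² + (-2·δs/s)²) = √(0.00365 + 0.00176) = 0.0736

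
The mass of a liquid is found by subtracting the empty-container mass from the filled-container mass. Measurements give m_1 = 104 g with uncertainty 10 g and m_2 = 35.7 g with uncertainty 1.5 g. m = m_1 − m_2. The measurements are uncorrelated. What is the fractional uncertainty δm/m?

m is a linear combination, so absolute uncertainties add in quadrature:
  (δm_1)² = 100;  (δm_2)² = 2.25
δm = √(102) = 10.1 g
m = 68.3 g, so δm/m = 10.1/68.3 = 0.148.

0.148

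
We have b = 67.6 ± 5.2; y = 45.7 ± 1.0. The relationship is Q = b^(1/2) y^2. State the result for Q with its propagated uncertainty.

Each factor contributes (exponent × relative error)² to (δQ/Q)²:
  (½·δb/b)² = (0.5×0.0769)² = 0.00148;  (2·δy/y)² = (2×0.0219)² = 0.00192
δQ/Q = √(0.00339) = 0.0583
Q = 17200, so δQ = 0.0583 × 17200 = 1000.

17200 ± 1000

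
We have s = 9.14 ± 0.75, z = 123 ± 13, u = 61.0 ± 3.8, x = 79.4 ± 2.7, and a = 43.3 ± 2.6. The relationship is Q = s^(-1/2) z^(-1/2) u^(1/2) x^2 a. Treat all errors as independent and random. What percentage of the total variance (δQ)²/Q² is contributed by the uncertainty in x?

(δQ/Q)² = (−½·δs/s)² + (−½·δz/z)² + (½·δu/u)² + (2·δx/x)² + (1·δa/a)²
  s term: (-0.5×0.0821)² = 0.00168
  z term: (-0.5×0.106)² = 0.00279
  u term: (0.5×0.0623)² = 0.000970
  x term: (2×0.0340)² = 0.00463
  a term: (1×0.0600)² = 0.00361
Total = 0.0137. Share from x = 0.00463/0.0137 = 0.338.

33.8%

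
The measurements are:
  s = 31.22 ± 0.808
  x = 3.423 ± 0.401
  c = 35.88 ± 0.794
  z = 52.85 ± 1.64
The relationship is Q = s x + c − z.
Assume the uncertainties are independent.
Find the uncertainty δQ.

12.9

Let p = s·x = 106.9. δp/p = √((1·δs/s)² + (1·δx/x)²) = √(0.000670 + 0.0137) = 0.120, so δp = 12.8.
Q = p + c − z: δQ = √(δp² + δc² + δz²) = √(164 + 0.630 + 2.69) = 12.9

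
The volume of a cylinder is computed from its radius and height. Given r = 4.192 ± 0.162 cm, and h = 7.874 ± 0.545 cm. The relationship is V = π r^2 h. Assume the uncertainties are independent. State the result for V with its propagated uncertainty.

434.7 ± 45.1 cm^3

Since V is a product/quotient, work with relative uncertainties:
  (2·δr/r)² = (2×0.0386)² = 0.00597;  (1·δh/h)² = (1×0.0692)² = 0.00479
δV/V = √(0.0108) = 0.104
V = 434.7 cm^3, so δV = 0.104 × 434.7 = 45.1 cm^3.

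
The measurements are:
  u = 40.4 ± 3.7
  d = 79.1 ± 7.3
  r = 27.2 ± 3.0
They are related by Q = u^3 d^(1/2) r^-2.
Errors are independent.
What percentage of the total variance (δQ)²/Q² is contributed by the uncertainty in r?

(δQ/Q)² = (3·δu/u)² + (½·δd/d)² + (-2·δr/r)²
  u term: (3×0.0916)² = 0.0755
  d term: (0.5×0.0923)² = 0.00213
  r term: (-2×0.110)² = 0.0487
Total = 0.126. Share from r = 0.0487/0.126 = 0.385.

38.5%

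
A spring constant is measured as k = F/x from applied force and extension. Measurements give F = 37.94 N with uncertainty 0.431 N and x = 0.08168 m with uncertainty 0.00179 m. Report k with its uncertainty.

Products/powers → add relative errors in quadrature, weighted by exponent:
  (1·δF/F)² = (1×0.0114)² = 0.000129;  (-1·δx/x)² = (-1×0.0219)² = 0.000480
δk/k = √(0.000609) = 0.0247
k = 464.5 N/m, so δk = 0.0247 × 464.5 = 11.5 N/m.

464.5 ± 11.5 N/m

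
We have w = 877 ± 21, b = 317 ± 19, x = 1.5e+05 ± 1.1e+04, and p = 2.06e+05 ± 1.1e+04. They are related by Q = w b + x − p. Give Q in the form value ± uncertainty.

Let h = w·b = 2.78e+05. δh/h = √((1·δw/w)² + (1·δb/b)²) = √(0.000573 + 0.00359) = 0.0645, so δh = 17900.
Q = h + x − p: δQ = √(δh² + δx² + δp²) = √(3.22e+08 + 1.21e+08 + 1.21e+08) = 23700
Q = 2.22e+05.

(2.22 ± 0.237) × 10^5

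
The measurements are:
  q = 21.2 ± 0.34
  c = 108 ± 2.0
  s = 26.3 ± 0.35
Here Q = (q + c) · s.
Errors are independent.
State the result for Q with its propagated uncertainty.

Let u = q + c = 129. δu = √(δq² + δc²) = √(0.116 + 4.00) = 2.03, so δu/u = 0.0157.
Q is then a monomial in u, s:
δQ/Q = √((δu/u)² + (1·δs/s)²) = √(0.000247 + 0.000177) = 0.0206
Q = 3400, so δQ = 0.0206 × 3400 = 69.9.

3400 ± 69.9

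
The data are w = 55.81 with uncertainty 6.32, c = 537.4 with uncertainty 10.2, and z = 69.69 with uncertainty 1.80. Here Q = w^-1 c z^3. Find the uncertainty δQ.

4.51e+05

Since Q is a product/quotient, work with relative uncertainties:
  (-1·δw/w)² = (-1×0.113)² = 0.0128;  (1·δc/c)² = (1×0.0190)² = 0.000360;  (3·δz/z)² = (3×0.0258)² = 0.00600
δQ/Q = √(0.0192) = 0.139
Q = 3.259e+06, so δQ = 0.139 × 3.259e+06 = 4.51e+05.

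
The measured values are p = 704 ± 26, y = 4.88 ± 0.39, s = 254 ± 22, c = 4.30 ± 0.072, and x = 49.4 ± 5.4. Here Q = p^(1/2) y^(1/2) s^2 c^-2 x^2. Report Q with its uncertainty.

(4.99 ± 1.42) × 10^8

Products/powers → add relative errors in quadrature, weighted by exponent:
  (½·δp/p)² = (0.5×0.0369)² = 0.000341;  (½·δy/y)² = (0.5×0.0799)² = 0.00160;  (2·δs/s)² = (2×0.0866)² = 0.0300;  (-2·δc/c)² = (-2×0.0167)² = 0.00112;  (2·δx/x)² = (2×0.109)² = 0.0478
δQ/Q = √(0.0809) = 0.284
Q = 4.99e+08, so δQ = 0.284 × 4.99e+08 = 1.42e+08.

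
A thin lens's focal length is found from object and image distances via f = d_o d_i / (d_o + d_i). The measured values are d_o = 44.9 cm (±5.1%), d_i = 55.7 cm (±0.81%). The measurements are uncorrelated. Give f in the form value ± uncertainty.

∂f/∂d_o = (d_i/(d_o+d_i))² = 0.307;  ∂f/∂d_i = (d_o/(d_o+d_i))² = 0.199
δf = √((∂f/∂d_o · δd_o)² + (∂f/∂d_i · δd_i)²) = √(0.493 + 0.00808) = 0.708 cm
f = 24.9 cm.

24.9 ± 0.708 cm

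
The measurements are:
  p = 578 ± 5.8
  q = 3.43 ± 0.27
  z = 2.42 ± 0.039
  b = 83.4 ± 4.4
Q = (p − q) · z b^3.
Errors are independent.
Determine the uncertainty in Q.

1.29e+08

Let u = p − q = 575. δu = √(δp² + δq²) = √(33.6 + 0.0729) = 5.81, so δu/u = 0.0101.
Q is then a monomial in u, z, b:
δQ/Q = √((δu/u)² + (1·δz/z)² + (3·δb/b)²) = √(0.000102 + 0.000260 + 0.0251) = 0.159
Q = 8.07e+08, so δQ = 0.159 × 8.07e+08 = 1.29e+08.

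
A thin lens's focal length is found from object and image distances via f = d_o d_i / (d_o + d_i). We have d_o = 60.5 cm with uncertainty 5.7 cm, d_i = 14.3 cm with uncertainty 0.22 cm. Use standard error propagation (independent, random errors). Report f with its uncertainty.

11.6 ± 0.253 cm

∂f/∂d_o = (d_i/(d_o+d_i))² = 0.0365;  ∂f/∂d_i = (d_o/(d_o+d_i))² = 0.654
δf = √((∂f/∂d_o · δd_o)² + (∂f/∂d_i · δd_i)²) = √(0.0434 + 0.0207) = 0.253 cm
f = 11.6 cm.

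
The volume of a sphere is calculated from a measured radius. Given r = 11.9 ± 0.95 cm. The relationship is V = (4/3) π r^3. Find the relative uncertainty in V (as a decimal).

Each factor contributes (exponent × relative error)² to (δV/V)²:
  (3·δr/r)² = (3×0.0798)² = 0.0574
δV/V = √(0.0574) = 0.239

0.239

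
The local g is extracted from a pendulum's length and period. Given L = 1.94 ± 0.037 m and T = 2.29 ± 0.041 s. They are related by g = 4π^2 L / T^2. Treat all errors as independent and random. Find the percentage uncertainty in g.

Relative error in a monomial: (δg/g)² = Σ (nᵢ · δxᵢ/xᵢ)².
  (1·δL/L)² = (1×0.0191)² = 0.000364;  (-2·δT/T)² = (-2×0.0179)² = 0.00128
δg/g = √(0.00165) = 0.0406

4.06%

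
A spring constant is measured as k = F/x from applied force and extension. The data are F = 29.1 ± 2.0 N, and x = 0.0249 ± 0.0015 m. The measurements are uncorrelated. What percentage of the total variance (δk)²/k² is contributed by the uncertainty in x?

(δk/k)² = (1·δF/F)² + (-1·δx/x)²
  F term: (1×0.0687)² = 0.00472
  x term: (-1×0.0602)² = 0.00363
Total = 0.00835. Share from x = 0.00363/0.00835 = 0.434.

43.4%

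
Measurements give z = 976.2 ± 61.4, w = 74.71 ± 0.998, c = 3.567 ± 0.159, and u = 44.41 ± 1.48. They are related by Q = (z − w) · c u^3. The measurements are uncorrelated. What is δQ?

3.63e+07

Let h = z − w = 901.5. δh = √(δz² + δw²) = √(3770 + 0.996) = 61.4, so δh/h = 0.0681.
Q is then a monomial in h, c, u:
δQ/Q = √((δh/h)² + (1·δc/c)² + (3·δu/u)²) = √(0.00464 + 0.00199 + 0.01000) = 0.129
Q = 2.816e+08, so δQ = 0.129 × 2.816e+08 = 3.63e+07.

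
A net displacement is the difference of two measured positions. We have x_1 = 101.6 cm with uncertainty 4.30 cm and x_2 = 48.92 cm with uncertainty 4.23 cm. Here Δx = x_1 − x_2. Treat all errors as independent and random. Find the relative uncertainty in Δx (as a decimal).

0.114

Each term contributes (cᵢ δxᵢ)² to (δΔx)²:
  (δx_1)² = 18.5;  (δx_2)² = 17.9
δΔx = √(36.4) = 6.03 cm
Δx = 52.68 cm, so δΔx/Δx = 6.03/52.68 = 0.114.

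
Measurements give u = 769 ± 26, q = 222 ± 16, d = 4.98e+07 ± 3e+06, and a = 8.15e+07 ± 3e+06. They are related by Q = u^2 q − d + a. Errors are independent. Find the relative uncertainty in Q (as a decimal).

Let p = u^2·q = 1.31e+08. δp/p = √((2·δu/u)² + (1·δq/q)²) = √(0.00457 + 0.00519) = 0.0988, so δp = 1.3e+07.
Q = p − d + a: δQ = √(δp² + δd² + δa²) = √(1.68e+14 + 9e+12 + 9e+12) = 1.37e+07
Q = 1.63e+08, so δQ/Q = 1.37e+07/1.63e+08 = 0.0838.

0.0838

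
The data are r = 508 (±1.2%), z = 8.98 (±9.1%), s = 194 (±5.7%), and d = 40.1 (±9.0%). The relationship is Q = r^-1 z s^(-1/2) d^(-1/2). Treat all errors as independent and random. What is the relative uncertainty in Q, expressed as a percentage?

10.6%

Q is a product of powers, so relative uncertainties combine in quadrature:
  (-1·δr/r)² = (-1×0.0120)² = 0.000144;  (1·δz/z)² = (1×0.0910)² = 0.00828;  (−½·δs/s)² = (-0.5×0.0570)² = 0.000812;  (−½·δd/d)² = (-0.5×0.0900)² = 0.00202
δQ/Q = √(0.0113) = 0.106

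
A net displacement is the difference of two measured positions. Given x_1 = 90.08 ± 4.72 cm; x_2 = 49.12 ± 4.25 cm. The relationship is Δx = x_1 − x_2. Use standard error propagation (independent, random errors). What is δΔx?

Each term contributes (cᵢ δxᵢ)² to (δΔx)²:
  (δx_1)² = 22.3;  (δx_2)² = 18.1
δΔx = √(40.3) = 6.35 cm

6.35 cm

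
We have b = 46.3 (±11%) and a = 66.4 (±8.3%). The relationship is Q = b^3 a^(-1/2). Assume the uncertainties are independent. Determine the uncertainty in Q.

Each factor contributes (exponent × relative error)² to (δQ/Q)²:
  (3·δb/b)² = (3×0.110)² = 0.109;  (−½·δa/a)² = (-0.5×0.0830)² = 0.00172
δQ/Q = √(0.111) = 0.333
Q = 12200, so δQ = 0.333 × 12200 = 4050.

4050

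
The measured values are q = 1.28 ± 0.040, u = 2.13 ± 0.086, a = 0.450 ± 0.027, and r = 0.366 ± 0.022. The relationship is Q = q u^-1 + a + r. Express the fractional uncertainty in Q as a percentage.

3.28%

Let p = q·u^-1 = 0.601. δp/p = √((1·δq/q)² + (-1·δu/u)²) = √(0.000977 + 0.00163) = 0.0511, so δp = 0.0307.
Q = p + a + r: δQ = √(δp² + δa² + δr²) = √(0.000941 + 0.000729 + 0.000484) = 0.0464
Q = 1.42, so δQ/Q = 0.0464/1.42 = 0.0328.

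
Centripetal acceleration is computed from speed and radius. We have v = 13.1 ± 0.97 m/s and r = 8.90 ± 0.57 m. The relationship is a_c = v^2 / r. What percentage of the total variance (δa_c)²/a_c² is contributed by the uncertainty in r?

15.8%

(δa_c/a_c)² = (2·δv/v)² + (-1·δr/r)²
  v term: (2×0.0740)² = 0.0219
  r term: (-1×0.0640)² = 0.00410
Total = 0.0260. Share from r = 0.00410/0.0260 = 0.158.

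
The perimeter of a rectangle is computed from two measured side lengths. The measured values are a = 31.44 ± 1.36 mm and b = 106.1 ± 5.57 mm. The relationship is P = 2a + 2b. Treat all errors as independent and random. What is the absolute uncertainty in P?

11.5 mm

For a sum/difference, combine absolute errors in quadrature:
  (2·δa)² = 7.40;  (2·δb)² = 124
δP = √(131) = 11.5 mm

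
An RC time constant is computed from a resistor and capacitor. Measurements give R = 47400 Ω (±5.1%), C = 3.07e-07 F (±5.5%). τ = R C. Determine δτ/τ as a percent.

Relative error in a monomial: (δτ/τ)² = Σ (nᵢ · δxᵢ/xᵢ)².
  (1·δR/R)² = (1×0.0510)² = 0.00260;  (1·δC/C)² = (1×0.0550)² = 0.00302
δτ/τ = √(0.00563) = 0.0750

7.50%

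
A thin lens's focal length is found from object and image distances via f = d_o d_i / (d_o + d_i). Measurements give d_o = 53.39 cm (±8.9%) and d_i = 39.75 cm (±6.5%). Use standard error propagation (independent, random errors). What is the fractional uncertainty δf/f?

∂f/∂d_o = (d_i/(d_o+d_i))² = 0.182;  ∂f/∂d_i = (d_o/(d_o+d_i))² = 0.329
δf = √((∂f/∂d_o · δd_o)² + (∂f/∂d_i · δd_i)²) = √(0.749 + 0.721) = 1.21 cm
f = 22.79 cm, so δf/f = 1.21/22.79 = 0.0532.

0.0532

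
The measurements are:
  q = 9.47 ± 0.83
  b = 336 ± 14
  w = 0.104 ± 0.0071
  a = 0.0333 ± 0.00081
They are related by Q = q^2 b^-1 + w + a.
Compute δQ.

Let p = q^2·b^-1 = 0.267. δp/p = √((2·δq/q)² + (-1·δb/b)²) = √(0.0307 + 0.00174) = 0.180, so δp = 0.0481.
Q = p + w + a: δQ = √(δp² + δw² + δa²) = √(0.00231 + 5.04e-05 + 6.56e-07) = 0.0486

0.0486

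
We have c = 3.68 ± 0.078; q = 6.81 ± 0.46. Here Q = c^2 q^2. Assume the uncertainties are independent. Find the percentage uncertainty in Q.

14.2%

Relative error in a monomial: (δQ/Q)² = Σ (nᵢ · δxᵢ/xᵢ)².
  (2·δc/c)² = (2×0.0212)² = 0.00180;  (2·δq/q)² = (2×0.0675)² = 0.0183
δQ/Q = √(0.0200) = 0.142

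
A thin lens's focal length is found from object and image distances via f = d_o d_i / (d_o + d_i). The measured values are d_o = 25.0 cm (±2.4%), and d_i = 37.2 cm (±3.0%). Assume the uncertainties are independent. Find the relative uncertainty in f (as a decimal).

0.0187

∂f/∂d_o = (d_i/(d_o+d_i))² = 0.358;  ∂f/∂d_i = (d_o/(d_o+d_i))² = 0.162
δf = √((∂f/∂d_o · δd_o)² + (∂f/∂d_i · δd_i)²) = √(0.0461 + 0.0325) = 0.280 cm
f = 15.0 cm, so δf/f = 0.280/15.0 = 0.0187.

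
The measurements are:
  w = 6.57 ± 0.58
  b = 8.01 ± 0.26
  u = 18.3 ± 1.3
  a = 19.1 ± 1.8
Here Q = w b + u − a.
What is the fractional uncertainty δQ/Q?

0.105

Let p = w·b = 52.6. δp/p = √((1·δw/w)² + (1·δb/b)²) = √(0.00779 + 0.00105) = 0.0941, so δp = 4.95.
Q = p + u − a: δQ = √(δp² + δu² + δa²) = √(24.5 + 1.69 + 3.24) = 5.43
Q = 51.8, so δQ/Q = 5.43/51.8 = 0.105.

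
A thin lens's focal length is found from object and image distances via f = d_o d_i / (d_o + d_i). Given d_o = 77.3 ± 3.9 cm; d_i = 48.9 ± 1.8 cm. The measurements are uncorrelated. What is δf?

∂f/∂d_o = (d_i/(d_o+d_i))² = 0.150;  ∂f/∂d_i = (d_o/(d_o+d_i))² = 0.375
δf = √((∂f/∂d_o · δd_o)² + (∂f/∂d_i · δd_i)²) = √(0.343 + 0.456) = 0.894 cm

0.894 cm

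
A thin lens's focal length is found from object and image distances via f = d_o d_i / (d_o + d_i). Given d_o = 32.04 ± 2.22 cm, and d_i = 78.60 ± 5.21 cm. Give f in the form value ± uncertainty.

22.76 ± 1.20 cm

∂f/∂d_o = (d_i/(d_o+d_i))² = 0.505;  ∂f/∂d_i = (d_o/(d_o+d_i))² = 0.0839
δf = √((∂f/∂d_o · δd_o)² + (∂f/∂d_i · δd_i)²) = √(1.26 + 0.191) = 1.20 cm
f = 22.76 cm.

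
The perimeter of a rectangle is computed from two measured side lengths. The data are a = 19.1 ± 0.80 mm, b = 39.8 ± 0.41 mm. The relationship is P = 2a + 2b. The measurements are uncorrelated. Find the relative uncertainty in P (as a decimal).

0.0153

For a sum/difference, combine absolute errors in quadrature:
  (2·δa)² = 2.56;  (2·δb)² = 0.672
δP = √(3.23) = 1.80 mm
P = 118 mm, so δP/P = 1.80/118 = 0.0153.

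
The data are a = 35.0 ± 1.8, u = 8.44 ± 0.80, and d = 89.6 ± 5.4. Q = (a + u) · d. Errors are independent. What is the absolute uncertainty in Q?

294

Let w = a + u = 43.4. δw = √(δa² + δu²) = √(3.24 + 0.640) = 1.97, so δw/w = 0.0453.
Q is then a monomial in w, d:
δQ/Q = √((δw/w)² + (1·δd/d)²) = √(0.00206 + 0.00363) = 0.0754
Q = 3890, so δQ = 0.0754 × 3890 = 294.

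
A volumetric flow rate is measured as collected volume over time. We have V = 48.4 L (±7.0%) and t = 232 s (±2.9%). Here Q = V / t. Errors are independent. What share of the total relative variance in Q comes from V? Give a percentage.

(δQ/Q)² = (1·δV/V)² + (-1·δt/t)²
  V term: (1×0.0700)² = 0.00490
  t term: (-1×0.0290)² = 0.000841
Total = 0.00574. Share from V = 0.00490/0.00574 = 0.854.

85.4%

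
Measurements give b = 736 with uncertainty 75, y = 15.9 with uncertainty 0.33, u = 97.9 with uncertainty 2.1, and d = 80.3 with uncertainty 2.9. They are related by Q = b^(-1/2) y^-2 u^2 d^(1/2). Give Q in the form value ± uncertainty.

For a monomial Q ∝ b^(-1/2), y^-2, u^2, d^(1/2), fractional errors add in quadrature:
  (−½·δb/b)² = (-0.5×0.102)² = 0.00260;  (-2·δy/y)² = (-2×0.0208)² = 0.00172;  (2·δu/u)² = (2×0.0215)² = 0.00184;  (½·δd/d)² = (0.5×0.0361)² = 0.000326
δQ/Q = √(0.00649) = 0.0805
Q = 12.5, so δQ = 0.0805 × 12.5 = 1.01.

12.5 ± 1.01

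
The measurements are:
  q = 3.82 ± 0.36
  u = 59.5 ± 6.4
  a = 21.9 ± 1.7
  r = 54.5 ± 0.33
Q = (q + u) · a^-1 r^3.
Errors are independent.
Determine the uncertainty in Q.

60300

Let w = q + u = 63.3. δw = √(δq² + δu²) = √(0.130 + 41.0) = 6.41, so δw/w = 0.101.
Q is then a monomial in w, a, r:
δQ/Q = √((δw/w)² + (-1·δa/a)² + (3·δr/r)²) = √(0.0102 + 0.00603 + 0.000330) = 0.129
Q = 4.68e+05, so δQ = 0.129 × 4.68e+05 = 60300.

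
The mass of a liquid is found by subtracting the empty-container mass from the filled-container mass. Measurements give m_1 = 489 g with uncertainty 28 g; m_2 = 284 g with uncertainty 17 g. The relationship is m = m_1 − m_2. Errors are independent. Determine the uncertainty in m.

32.8 g

For a sum/difference, combine absolute errors in quadrature:
  (δm_1)² = 784;  (δm_2)² = 289
δm = √(1070) = 32.8 g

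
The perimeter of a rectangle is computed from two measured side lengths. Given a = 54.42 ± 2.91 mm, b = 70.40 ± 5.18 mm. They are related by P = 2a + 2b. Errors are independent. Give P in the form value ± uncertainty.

249.6 ± 11.9 mm

Absolute uncertainties add in quadrature for a linear combination:
  (2·δa)² = 33.9;  (2·δb)² = 107
δP = √(141) = 11.9 mm
P = 249.6 mm.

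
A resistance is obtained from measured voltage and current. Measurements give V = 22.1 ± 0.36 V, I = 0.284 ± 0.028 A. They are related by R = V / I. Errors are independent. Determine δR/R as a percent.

9.99%

Products/powers → add relative errors in quadrature, weighted by exponent:
  (1·δV/V)² = (1×0.0163)² = 0.000265;  (-1·δI/I)² = (-1×0.0986)² = 0.00972
δR/R = √(0.00999) = 0.0999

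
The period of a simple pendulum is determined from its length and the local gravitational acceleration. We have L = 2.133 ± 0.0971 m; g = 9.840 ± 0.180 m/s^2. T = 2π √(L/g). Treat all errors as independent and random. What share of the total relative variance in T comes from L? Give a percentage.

86.1%

(δT/T)² = (½·δL/L)² + (−½·δg/g)²
  L term: (0.5×0.0455)² = 0.000518
  g term: (-0.5×0.0183)² = 8.37e-05
Total = 0.000602. Share from L = 0.000518/0.000602 = 0.861.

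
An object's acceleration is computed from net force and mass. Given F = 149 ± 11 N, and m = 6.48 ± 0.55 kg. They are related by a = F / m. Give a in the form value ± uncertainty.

Products/powers → add relative errors in quadrature, weighted by exponent:
  (1·δF/F)² = (1×0.0738)² = 0.00545;  (-1·δm/m)² = (-1×0.0849)² = 0.00720
δa/a = √(0.0127) = 0.112
a = 23.0 m/s^2, so δa = 0.112 × 23.0 = 2.59 m/s^2.

23.0 ± 2.59 m/s^2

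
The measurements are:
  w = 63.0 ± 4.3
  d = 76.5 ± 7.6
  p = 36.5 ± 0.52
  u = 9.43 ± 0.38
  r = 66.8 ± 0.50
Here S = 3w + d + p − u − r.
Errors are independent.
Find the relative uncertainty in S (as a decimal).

S is a linear combination, so absolute uncertainties add in quadrature:
  (3·δw)² = 166;  (δd)² = 57.8;  (δp)² = 0.270;  (δu)² = 0.144;  (δr)² = 0.250
δS = √(225) = 15.0
S = 226, so δS/S = 15.0/226 = 0.0664.

0.0664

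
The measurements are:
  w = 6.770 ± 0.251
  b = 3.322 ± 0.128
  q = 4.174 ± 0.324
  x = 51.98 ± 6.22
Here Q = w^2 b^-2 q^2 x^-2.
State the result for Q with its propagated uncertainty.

0.02678 ± 0.00816

Since Q is a product/quotient, work with relative uncertainties:
  (2·δw/w)² = (2×0.0371)² = 0.00550;  (-2·δb/b)² = (-2×0.0385)² = 0.00594;  (2·δq/q)² = (2×0.0776)² = 0.0241;  (-2·δx/x)² = (-2×0.120)² = 0.0573
δQ/Q = √(0.0928) = 0.305
Q = 0.02678, so δQ = 0.305 × 0.02678 = 0.00816.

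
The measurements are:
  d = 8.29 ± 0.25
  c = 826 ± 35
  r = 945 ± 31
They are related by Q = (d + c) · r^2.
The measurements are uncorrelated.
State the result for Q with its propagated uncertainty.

Let u = d + c = 834. δu = √(δd² + δc²) = √(0.0625 + 1220) = 35.0, so δu/u = 0.0420.
Q is then a monomial in u, r:
δQ/Q = √((δu/u)² + (2·δr/r)²) = √(0.00176 + 0.00430) = 0.0779
Q = 7.45e+08, so δQ = 0.0779 × 7.45e+08 = 5.8e+07.

(7.45 ± 0.580) × 10^8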